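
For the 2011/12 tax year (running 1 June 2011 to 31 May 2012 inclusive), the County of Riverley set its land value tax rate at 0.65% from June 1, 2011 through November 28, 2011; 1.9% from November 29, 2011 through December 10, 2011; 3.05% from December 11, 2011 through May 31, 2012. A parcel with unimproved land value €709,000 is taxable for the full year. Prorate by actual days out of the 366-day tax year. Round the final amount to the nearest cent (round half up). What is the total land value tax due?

€12,942.16

June 1 – November 28, 2011: 181 days at 0.65% → €709,000 × 0.65% × 181/366 = €2,279.0669
November 29 – December 10, 2011: 12 days at 1.9% → €709,000 × 1.9% × 12/366 = €441.6721
December 11, 2011 – May 31, 2012: 173 days at 3.05% → €709,000 × 3.05% × 173/366 = €10,221.4167
Total = €12,942.1557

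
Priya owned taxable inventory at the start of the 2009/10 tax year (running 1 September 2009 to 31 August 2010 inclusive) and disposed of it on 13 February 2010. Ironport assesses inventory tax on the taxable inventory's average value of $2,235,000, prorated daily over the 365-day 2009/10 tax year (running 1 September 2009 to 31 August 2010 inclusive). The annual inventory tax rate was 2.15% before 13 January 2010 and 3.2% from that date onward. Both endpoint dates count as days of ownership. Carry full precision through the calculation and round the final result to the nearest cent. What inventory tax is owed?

1 September 2009 – 12 January 2010: 134 days at 2.15% → $2,235,000 × 2.15% × 134/365 = $17,641.1918
13 January – 13 February 2010: 32 days at 3.2% → $2,235,000 × 3.2% × 32/365 = $6,270.2466
Total = $23,911.4384

$23,911.44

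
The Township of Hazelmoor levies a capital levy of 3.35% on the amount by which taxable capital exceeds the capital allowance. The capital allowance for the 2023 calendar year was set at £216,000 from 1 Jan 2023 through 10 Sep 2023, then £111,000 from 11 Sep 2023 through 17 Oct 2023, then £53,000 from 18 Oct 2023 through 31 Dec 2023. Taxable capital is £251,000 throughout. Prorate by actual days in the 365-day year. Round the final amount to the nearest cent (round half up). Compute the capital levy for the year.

1 Jan – 10 Sep 2023: 253 days, exemption £216,000 → (£251,000 − £216,000) × 3.35% × 253/365 = £812.7192
11 Sep – 17 Oct 2023: 37 days, exemption £111,000 → (£251,000 − £111,000) × 3.35% × 37/365 = £475.4247
18 Oct – 31 Dec 2023: 75 days, exemption £53,000 → (£251,000 − £53,000) × 3.35% × 75/365 = £1,362.9452
Total = £2,651.0890

£2,651.09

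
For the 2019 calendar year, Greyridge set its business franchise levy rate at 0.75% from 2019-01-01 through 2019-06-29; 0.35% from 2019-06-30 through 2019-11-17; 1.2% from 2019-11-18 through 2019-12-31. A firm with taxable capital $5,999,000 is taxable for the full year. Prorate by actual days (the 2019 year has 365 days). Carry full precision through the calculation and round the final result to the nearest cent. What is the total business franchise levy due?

2019-01-01 to 2019-06-29: 180 days at 0.75% → $5,999,000 × 0.75% × 180/365 = $22,188.0822
2019-06-30 to 2019-11-17: 141 days at 0.35% → $5,999,000 × 0.35% × 141/365 = $8,110.9767
2019-11-18 to 2019-12-31: 44 days at 1.2% → $5,999,000 × 1.2% × 44/365 = $8,678.0055
Total = $38,977.0644

$38,977.06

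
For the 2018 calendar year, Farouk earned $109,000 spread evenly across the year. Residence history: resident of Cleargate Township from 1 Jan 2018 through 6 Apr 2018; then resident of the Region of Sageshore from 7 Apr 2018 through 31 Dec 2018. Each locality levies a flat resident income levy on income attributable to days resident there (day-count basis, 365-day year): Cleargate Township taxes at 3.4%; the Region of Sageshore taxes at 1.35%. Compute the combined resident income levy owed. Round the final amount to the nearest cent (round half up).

$2,059.20

Cleargate Township, 1 Jan – 6 Apr 2018: 96 days → $109,000 × 3.4% × 96/365 = $974.7288
The Region of Sageshore, 7 Apr – 31 Dec 2018: 269 days → $109,000 × 1.35% × 269/365 = $1,084.4753
Total = $2,059.2041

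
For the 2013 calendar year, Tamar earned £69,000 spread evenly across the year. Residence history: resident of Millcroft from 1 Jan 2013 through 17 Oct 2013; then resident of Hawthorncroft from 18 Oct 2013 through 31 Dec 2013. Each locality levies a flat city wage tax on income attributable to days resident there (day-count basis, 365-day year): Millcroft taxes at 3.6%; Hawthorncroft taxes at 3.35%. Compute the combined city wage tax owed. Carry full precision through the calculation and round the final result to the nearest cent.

Millcroft, 1 Jan – 17 Oct 2013: 290 days → £69,000 × 3.6% × 290/365 = £1,973.5890
Hawthorncroft, 18 Oct – 31 Dec 2013: 75 days → £69,000 × 3.35% × 75/365 = £474.9658
Total = £2,448.5548

£2,448.55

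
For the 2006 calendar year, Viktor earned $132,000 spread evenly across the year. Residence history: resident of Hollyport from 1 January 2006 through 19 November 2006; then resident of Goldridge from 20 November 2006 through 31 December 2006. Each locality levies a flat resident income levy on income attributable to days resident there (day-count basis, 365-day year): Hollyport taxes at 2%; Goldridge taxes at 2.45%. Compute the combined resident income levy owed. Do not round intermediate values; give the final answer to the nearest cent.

Hollyport, 1 January – 19 November 2006: 323 days → $132,000 × 2% × 323/365 = $2,336.2192
Goldridge, 20 November – 31 December 2006: 42 days → $132,000 × 2.45% × 42/365 = $372.1315
Total = $2,708.3507

$2,708.35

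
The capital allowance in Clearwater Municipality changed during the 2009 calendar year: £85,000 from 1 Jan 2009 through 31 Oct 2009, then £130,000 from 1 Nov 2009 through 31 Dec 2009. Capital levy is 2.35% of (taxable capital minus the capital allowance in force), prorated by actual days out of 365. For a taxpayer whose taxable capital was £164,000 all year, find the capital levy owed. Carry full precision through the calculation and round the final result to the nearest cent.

£1,679.77

1 Jan – 31 Oct 2009: 304 days, exemption £85,000 → (£164,000 − £85,000) × 2.35% × 304/365 = £1,546.2356
1 Nov – 31 Dec 2009: 61 days, exemption £130,000 → (£164,000 − £130,000) × 2.35% × 61/365 = £133.5315
Total = £1,679.7671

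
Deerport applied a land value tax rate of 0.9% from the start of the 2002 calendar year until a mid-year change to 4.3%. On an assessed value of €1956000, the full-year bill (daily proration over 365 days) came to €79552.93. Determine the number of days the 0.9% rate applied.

Let d = days at the first rate; then 365 − d days at the second rate.
€1956000 × [0.9%·d + 4.3%·(365−d)] / 365 = €79552.93
Solving gives d = 25, so the new rate took effect on 26 Jan 2002.

25 days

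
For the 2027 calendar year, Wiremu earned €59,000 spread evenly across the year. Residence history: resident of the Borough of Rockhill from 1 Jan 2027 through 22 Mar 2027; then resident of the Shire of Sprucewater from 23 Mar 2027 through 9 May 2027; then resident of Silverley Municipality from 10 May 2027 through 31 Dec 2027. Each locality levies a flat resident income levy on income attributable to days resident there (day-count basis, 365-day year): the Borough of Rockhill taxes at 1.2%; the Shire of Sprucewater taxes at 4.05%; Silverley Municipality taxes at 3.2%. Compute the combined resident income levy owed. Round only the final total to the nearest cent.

€1,692.09

The Borough of Rockhill, 1 Jan – 22 Mar 2027: 81 days → €59,000 × 1.2% × 81/365 = €157.1178
The Shire of Sprucewater, 23 Mar – 9 May 2027: 48 days → €59,000 × 4.05% × 48/365 = €314.2356
Silverley Municipality, 10 May – 31 Dec 2027: 236 days → €59,000 × 3.2% × 236/365 = €1,220.7342
Total = €1,692.0877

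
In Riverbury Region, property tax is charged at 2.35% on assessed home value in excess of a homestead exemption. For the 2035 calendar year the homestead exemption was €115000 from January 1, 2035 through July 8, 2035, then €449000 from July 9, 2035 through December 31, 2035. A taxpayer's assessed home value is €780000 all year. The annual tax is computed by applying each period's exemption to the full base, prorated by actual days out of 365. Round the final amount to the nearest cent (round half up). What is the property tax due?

€11842.78

January 1 – July 8, 2035: 189 days, exemption €115000 → (€780000 − €115000) × 2.35% × 189/365 = €8092.0479
July 9 – December 31, 2035: 176 days, exemption €449000 → (€780000 − €449000) × 2.35% × 176/365 = €3750.7288
Total = €11842.7767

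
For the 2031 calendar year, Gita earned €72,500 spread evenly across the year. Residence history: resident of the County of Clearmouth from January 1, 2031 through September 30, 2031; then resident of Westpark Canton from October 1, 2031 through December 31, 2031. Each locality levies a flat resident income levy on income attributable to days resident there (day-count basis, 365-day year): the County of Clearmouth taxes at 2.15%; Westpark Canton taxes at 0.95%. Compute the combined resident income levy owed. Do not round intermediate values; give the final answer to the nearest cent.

€1,339.46

The County of Clearmouth, January 1 – September 30, 2031: 273 days → €72,500 × 2.15% × 273/365 = €1,165.8596
Westpark Canton, October 1 – December 31, 2031: 92 days → €72,500 × 0.95% × 92/365 = €173.6027
Total = €1,339.4623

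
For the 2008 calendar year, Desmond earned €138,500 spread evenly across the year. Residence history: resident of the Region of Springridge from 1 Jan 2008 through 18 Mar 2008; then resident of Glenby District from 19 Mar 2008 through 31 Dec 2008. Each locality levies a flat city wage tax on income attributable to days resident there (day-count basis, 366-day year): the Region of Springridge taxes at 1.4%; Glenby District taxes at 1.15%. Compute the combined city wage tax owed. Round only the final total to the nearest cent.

The Region of Springridge, 1 Jan – 18 Mar 2008: 78 days → €138,500 × 1.4% × 78/366 = €413.2295
Glenby District, 19 Mar – 31 Dec 2008: 288 days → €138,500 × 1.15% × 288/366 = €1,253.3115
Total = €1,666.5410

€1,666.54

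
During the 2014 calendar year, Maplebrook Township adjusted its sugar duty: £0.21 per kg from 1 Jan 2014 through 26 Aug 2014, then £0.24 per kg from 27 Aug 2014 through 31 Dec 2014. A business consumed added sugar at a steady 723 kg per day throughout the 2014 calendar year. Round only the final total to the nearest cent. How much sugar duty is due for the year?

1 Jan – 26 Aug 2014: 238 days × 723 kg/day = 172,074 kg at £0.21/kg → £36,135.54
27 Aug – 31 Dec 2014: 127 days × 723 kg/day = 91,821 kg at £0.24/kg → £22,037.04

£58,172.58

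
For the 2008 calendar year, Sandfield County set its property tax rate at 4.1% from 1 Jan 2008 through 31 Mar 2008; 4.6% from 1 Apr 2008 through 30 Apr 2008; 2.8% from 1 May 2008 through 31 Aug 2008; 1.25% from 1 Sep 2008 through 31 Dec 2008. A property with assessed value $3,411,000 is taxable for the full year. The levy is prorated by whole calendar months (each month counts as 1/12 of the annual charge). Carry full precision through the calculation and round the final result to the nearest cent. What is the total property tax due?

$94,086.75

1 Jan – 31 Mar 2008: 3 months at 4.1% → $3,411,000 × 4.1% × 3/12 = $34,962.7500
1 Apr – 30 Apr 2008: 1 month at 4.6% → $3,411,000 × 4.6% × 1/12 = $13,075.5000
1 May – 31 Aug 2008: 4 months at 2.8% → $3,411,000 × 2.8% × 4/12 = $31,836.0000
1 Sep – 31 Dec 2008: 4 months at 1.25% → $3,411,000 × 1.25% × 4/12 = $14,212.5000
Total = $94,086.7500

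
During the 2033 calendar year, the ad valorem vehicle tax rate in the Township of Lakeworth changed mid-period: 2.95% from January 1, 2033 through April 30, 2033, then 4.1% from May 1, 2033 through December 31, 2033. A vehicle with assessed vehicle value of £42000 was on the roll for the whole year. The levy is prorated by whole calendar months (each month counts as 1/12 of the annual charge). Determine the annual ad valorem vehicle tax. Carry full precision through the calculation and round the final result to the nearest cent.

£1561.00

January 1 – April 30, 2033: 4 months at 2.95% → £42000 × 2.95% × 4/12 = £413.0000
May 1 – December 31, 2033: 8 months at 4.1% → £42000 × 4.1% × 8/12 = £1148.0000
Total = £1561.0000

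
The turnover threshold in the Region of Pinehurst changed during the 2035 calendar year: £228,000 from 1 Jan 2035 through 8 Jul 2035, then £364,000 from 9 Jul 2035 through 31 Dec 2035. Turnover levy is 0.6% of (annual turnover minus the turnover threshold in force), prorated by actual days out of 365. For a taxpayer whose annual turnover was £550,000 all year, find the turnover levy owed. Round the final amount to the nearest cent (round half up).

1 Jan – 8 Jul 2035: 189 days, exemption £228,000 → (£550,000 − £228,000) × 0.6% × 189/365 = £1,000.4055
9 Jul – 31 Dec 2035: 176 days, exemption £364,000 → (£550,000 − £364,000) × 0.6% × 176/365 = £538.1260
Total = £1,538.5315

£1,538.53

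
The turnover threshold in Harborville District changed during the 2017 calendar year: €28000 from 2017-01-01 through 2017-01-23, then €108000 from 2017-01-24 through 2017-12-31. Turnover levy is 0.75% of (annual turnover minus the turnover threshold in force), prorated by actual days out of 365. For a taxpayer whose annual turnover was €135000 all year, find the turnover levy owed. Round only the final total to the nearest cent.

2017-01-01 to 2017-01-23: 23 days, exemption €28000 → (€135000 − €28000) × 0.75% × 23/365 = €50.5685
2017-01-24 to 2017-12-31: 342 days, exemption €108000 → (€135000 − €108000) × 0.75% × 342/365 = €189.7397
Total = €240.3082

€240.31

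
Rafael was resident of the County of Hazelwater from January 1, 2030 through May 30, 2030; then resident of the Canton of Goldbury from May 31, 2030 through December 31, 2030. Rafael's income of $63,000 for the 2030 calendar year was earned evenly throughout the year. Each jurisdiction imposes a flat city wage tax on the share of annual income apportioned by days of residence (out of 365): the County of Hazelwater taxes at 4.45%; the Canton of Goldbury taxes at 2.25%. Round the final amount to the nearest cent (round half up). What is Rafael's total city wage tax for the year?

$1,987.09

The County of Hazelwater, January 1 – May 30, 2030: 150 days → $63,000 × 4.45% × 150/365 = $1,152.1233
The Canton of Goldbury, May 31 – December 31, 2030: 215 days → $63,000 × 2.25% × 215/365 = $834.9658
Total = $1,987.0890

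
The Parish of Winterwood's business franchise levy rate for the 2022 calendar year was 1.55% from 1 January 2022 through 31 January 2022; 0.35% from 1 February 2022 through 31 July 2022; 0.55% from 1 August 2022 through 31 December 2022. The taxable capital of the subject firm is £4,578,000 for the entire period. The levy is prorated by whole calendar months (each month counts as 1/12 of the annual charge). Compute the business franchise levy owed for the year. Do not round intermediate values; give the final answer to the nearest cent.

1 January – 31 January 2022: 1 month at 1.55% → £4,578,000 × 1.55% × 1/12 = £5,913.2500
1 February – 31 July 2022: 6 months at 0.35% → £4,578,000 × 0.35% × 6/12 = £8,011.5000
1 August – 31 December 2022: 5 months at 0.55% → £4,578,000 × 0.55% × 5/12 = £10,491.2500
Total = £24,416.0000

£24,416.00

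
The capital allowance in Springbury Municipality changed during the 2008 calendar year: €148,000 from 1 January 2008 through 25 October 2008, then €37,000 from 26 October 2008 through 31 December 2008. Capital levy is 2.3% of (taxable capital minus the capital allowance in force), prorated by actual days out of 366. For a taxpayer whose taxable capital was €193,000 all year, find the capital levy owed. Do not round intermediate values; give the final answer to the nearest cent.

1 January – 25 October 2008: 299 days, exemption €148,000 → (€193,000 − €148,000) × 2.3% × 299/366 = €845.5328
26 October – 31 December 2008: 67 days, exemption €37,000 → (€193,000 − €37,000) × 2.3% × 67/366 = €656.8197
Total = €1,502.3525

€1,502.35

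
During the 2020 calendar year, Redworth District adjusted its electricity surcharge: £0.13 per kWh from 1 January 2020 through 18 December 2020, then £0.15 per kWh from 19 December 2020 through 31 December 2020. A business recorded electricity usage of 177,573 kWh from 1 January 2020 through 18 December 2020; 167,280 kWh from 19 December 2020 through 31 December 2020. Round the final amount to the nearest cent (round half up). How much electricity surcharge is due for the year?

1 January – 18 December 2020: 177,573 kWh at £0.13/kWh → £23,084.49
19 December – 31 December 2020: 167,280 kWh at £0.15/kWh → £25,092.00

£48,176.49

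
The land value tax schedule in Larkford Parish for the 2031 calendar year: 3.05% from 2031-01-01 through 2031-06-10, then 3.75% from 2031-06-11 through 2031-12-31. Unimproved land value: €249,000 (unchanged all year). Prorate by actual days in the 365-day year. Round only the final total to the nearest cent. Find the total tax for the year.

€8,568.67

2031-01-01 to 2031-06-10: 161 days at 3.05% → €249,000 × 3.05% × 161/365 = €3,349.9027
2031-06-11 to 2031-12-31: 204 days at 3.75% → €249,000 × 3.75% × 204/365 = €5,218.7671
Total = €8,568.6699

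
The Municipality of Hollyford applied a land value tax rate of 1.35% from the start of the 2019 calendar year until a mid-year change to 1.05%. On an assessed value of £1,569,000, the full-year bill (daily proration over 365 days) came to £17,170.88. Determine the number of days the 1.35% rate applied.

54 days

Let d = days at the first rate; then 365 − d days at the second rate.
£1,569,000 × [1.35%·d + 1.05%·(365−d)] / 365 = £17,170.88
Solving gives d = 54, so the new rate took effect on 24 February 2019.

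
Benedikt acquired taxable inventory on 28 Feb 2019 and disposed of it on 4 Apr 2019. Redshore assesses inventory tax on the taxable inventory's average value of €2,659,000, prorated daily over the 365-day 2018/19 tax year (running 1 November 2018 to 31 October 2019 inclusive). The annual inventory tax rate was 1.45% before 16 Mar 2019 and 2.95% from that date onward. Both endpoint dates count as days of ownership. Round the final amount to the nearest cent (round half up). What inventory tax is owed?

28 Feb – 15 Mar 2019: 16 days at 1.45% → €2,659,000 × 1.45% × 16/365 = €1,690.1041
16 Mar – 4 Apr 2019: 20 days at 2.95% → €2,659,000 × 2.95% × 20/365 = €4,298.1096
Total = €5,988.2137

€5,988.21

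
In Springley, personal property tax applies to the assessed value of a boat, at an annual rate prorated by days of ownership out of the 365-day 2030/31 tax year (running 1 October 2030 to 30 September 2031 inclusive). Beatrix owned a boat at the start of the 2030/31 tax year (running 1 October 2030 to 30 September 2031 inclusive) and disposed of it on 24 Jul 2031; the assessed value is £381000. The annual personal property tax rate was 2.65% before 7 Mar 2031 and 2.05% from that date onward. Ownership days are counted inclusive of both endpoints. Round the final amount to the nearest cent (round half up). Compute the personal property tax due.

£7338.69

1 Oct 2030 – 6 Mar 2031: 157 days at 2.65% → £381000 × 2.65% × 157/365 = £4342.8781
7 Mar – 24 Jul 2031: 140 days at 2.05% → £381000 × 2.05% × 140/365 = £2995.8082
Total = £7338.6863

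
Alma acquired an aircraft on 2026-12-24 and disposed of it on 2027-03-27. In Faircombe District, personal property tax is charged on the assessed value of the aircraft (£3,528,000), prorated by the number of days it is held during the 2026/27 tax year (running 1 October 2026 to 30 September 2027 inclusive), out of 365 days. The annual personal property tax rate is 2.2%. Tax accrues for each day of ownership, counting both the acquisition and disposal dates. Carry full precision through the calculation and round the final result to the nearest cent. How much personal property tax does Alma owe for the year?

Days held (2026-12-24 to 2027-03-27): 94 out of 365
Tax = £3,528,000 × 2.2% × 94/365 = £19,988.7781

£19,988.78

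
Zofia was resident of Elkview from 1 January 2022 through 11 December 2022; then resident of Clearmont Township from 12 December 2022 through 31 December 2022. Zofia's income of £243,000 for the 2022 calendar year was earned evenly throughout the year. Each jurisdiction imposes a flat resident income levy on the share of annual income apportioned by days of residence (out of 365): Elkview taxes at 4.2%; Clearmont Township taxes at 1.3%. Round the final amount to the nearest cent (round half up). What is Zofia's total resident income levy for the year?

£9,819.86

Elkview, 1 January – 11 December 2022: 345 days → £243,000 × 4.2% × 345/365 = £9,646.7671
Clearmont Township, 12 December – 31 December 2022: 20 days → £243,000 × 1.3% × 20/365 = £173.0959
Total = £9,819.8630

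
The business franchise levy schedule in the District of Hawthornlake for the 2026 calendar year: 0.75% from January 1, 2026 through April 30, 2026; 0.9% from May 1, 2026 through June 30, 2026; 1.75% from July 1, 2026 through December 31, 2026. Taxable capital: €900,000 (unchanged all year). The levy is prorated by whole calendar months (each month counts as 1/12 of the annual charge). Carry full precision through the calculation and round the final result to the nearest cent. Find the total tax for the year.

€11,475.00

January 1 – April 30, 2026: 4 months at 0.75% → €900,000 × 0.75% × 4/12 = €2,250.0000
May 1 – June 30, 2026: 2 months at 0.9% → €900,000 × 0.9% × 2/12 = €1,350.0000
July 1 – December 31, 2026: 6 months at 1.75% → €900,000 × 1.75% × 6/12 = €7,875.0000
Total = €11,475.0000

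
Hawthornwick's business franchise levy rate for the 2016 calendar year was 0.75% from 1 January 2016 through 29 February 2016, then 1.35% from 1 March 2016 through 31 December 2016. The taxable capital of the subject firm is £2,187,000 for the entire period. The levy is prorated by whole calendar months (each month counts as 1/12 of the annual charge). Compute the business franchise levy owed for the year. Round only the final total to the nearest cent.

1 January – 29 February 2016: 2 months at 0.75% → £2,187,000 × 0.75% × 2/12 = £2,733.7500
1 March – 31 December 2016: 10 months at 1.35% → £2,187,000 × 1.35% × 10/12 = £24,603.7500
Total = £27,337.5000

£27,337.50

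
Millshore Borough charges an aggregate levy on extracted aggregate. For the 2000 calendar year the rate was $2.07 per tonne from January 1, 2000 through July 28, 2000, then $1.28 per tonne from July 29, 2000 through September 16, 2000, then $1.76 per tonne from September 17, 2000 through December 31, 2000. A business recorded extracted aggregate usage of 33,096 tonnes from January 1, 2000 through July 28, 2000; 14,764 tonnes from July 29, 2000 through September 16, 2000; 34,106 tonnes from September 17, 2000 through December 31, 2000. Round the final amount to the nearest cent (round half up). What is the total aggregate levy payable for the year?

$147,433.20

January 1 – July 28, 2000: 33,096 tonnes at $2.07/tonne → $68,508.72
July 29 – September 16, 2000: 14,764 tonnes at $1.28/tonne → $18,897.92
September 17 – December 31, 2000: 34,106 tonnes at $1.76/tonne → $60,026.56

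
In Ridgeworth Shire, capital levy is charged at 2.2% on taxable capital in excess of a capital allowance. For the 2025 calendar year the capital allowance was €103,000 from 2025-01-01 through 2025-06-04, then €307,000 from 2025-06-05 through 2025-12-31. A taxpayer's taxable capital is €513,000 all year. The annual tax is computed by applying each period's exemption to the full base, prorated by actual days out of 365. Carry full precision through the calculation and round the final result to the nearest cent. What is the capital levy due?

€6,437.86

2025-01-01 to 2025-06-04: 155 days, exemption €103,000 → (€513,000 − €103,000) × 2.2% × 155/365 = €3,830.4110
2025-06-05 to 2025-12-31: 210 days, exemption €307,000 → (€513,000 − €307,000) × 2.2% × 210/365 = €2,607.4521
Total = €6,437.8630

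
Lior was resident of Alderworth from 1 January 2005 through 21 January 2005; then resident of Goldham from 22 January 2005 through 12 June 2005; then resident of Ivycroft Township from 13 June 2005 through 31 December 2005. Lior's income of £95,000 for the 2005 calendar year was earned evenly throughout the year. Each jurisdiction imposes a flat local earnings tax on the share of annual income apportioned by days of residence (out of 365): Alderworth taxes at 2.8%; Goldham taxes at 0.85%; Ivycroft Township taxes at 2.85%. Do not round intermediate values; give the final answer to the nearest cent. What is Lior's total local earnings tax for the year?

£1,965.59

Alderworth, 1 January – 21 January 2005: 21 days → £95,000 × 2.8% × 21/365 = £153.0411
Goldham, 22 January – 12 June 2005: 142 days → £95,000 × 0.85% × 142/365 = £314.1507
Ivycroft Township, 13 June – 31 December 2005: 202 days → £95,000 × 2.85% × 202/365 = £1,498.3973
Total = £1,965.5890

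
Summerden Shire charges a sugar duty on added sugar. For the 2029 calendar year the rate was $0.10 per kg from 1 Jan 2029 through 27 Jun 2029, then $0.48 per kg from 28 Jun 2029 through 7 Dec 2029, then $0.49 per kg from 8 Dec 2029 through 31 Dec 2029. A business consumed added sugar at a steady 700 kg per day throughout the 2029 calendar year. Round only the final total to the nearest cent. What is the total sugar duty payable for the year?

$75460.00

1 Jan – 27 Jun 2029: 178 days × 700 kg/day = 124,600 kg at $0.10/kg → $12460.00
28 Jun – 7 Dec 2029: 163 days × 700 kg/day = 114,100 kg at $0.48/kg → $54768.00
8 Dec – 31 Dec 2029: 24 days × 700 kg/day = 16,800 kg at $0.49/kg → $8232.00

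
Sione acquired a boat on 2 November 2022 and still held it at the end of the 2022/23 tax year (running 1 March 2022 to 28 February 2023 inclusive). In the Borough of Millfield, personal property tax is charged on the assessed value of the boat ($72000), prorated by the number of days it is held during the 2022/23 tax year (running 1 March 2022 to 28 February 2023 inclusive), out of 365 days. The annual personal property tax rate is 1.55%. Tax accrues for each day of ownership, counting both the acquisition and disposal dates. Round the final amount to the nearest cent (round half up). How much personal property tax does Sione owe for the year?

Days held (2 November 2022 – 28 February 2023): 119 out of 365
Tax = $72000 × 1.55% × 119/365 = $363.8466

$363.85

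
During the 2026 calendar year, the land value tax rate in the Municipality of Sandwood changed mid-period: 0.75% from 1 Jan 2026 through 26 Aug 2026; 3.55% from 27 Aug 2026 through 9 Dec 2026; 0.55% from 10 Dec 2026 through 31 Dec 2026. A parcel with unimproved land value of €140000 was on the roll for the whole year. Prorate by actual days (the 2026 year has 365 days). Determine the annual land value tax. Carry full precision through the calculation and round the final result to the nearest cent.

1 Jan – 26 Aug 2026: 238 days at 0.75% → €140000 × 0.75% × 238/365 = €684.6575
27 Aug – 9 Dec 2026: 105 days at 3.55% → €140000 × 3.55% × 105/365 = €1429.7260
10 Dec – 31 Dec 2026: 22 days at 0.55% → €140000 × 0.55% × 22/365 = €46.4110
Total = €2160.7945

€2160.79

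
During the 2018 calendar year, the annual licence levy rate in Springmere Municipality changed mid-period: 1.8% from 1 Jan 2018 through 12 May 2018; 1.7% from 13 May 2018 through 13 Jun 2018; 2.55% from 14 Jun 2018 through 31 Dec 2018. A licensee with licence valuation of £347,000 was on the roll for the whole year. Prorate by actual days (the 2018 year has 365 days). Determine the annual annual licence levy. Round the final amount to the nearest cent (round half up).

1 Jan – 12 May 2018: 132 days at 1.8% → £347,000 × 1.8% × 132/365 = £2,258.8274
13 May – 13 Jun 2018: 32 days at 1.7% → £347,000 × 1.7% × 32/365 = £517.1726
14 Jun – 31 Dec 2018: 201 days at 2.55% → £347,000 × 2.55% × 201/365 = £4,872.7356
Total = £7,648.7356

£7,648.74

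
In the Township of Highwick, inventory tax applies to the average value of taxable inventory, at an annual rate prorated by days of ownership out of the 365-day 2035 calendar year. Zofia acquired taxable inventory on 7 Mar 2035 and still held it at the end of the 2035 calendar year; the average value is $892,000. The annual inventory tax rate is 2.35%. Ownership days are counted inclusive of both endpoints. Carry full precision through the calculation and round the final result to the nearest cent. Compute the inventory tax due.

Days held (7 Mar – 31 Dec 2035): 300 out of 365
Tax = $892,000 × 2.35% × 300/365 = $17,229.0411

$17,229.04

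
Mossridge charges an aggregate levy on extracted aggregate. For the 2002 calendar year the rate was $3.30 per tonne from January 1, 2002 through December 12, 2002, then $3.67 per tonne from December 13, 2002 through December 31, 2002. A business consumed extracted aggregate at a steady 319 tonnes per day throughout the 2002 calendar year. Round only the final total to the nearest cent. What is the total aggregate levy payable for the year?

$386,478.07

January 1 – December 12, 2002: 346 days × 319 tonnes/day = 110,374 tonnes at $3.30/tonne → $364,234.20
December 13 – December 31, 2002: 19 days × 319 tonnes/day = 6,061 tonnes at $3.67/tonne → $22,243.87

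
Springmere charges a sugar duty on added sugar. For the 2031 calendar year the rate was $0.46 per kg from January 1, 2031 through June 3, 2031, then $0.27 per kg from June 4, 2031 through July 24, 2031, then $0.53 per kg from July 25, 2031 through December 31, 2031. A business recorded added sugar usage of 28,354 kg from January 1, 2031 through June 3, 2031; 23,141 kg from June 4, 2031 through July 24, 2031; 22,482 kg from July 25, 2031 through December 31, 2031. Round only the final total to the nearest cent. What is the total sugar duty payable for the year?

$31206.37

January 1 – June 3, 2031: 28,354 kg at $0.46/kg → $13042.84
June 4 – July 24, 2031: 23,141 kg at $0.27/kg → $6248.07
July 25 – December 31, 2031: 22,482 kg at $0.53/kg → $11915.46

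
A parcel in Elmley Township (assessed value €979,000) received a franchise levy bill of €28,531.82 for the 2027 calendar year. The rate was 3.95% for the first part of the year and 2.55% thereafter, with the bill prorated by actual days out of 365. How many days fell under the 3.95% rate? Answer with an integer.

Let d = days at the first rate; then 365 − d days at the second rate.
€979,000 × [3.95%·d + 2.55%·(365−d)] / 365 = €28,531.82
Solving gives d = 95, so the new rate took effect on April 6, 2027.

95 days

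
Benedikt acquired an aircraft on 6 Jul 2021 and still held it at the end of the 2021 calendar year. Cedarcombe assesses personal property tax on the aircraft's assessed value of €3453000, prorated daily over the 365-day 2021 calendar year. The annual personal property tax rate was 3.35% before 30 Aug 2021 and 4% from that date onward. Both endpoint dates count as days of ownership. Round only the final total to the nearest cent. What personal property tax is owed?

€64353.51

6 Jul – 29 Aug 2021: 55 days at 3.35% → €3453000 × 3.35% × 55/365 = €17430.5548
30 Aug – 31 Dec 2021: 124 days at 4% → €3453000 × 4% × 124/365 = €46922.9589
Total = €64353.5137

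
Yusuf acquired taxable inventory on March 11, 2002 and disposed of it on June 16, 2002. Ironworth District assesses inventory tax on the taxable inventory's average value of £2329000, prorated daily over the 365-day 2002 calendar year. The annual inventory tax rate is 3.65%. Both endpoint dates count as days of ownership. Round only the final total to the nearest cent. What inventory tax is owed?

£22824.20

Days held (March 11 – June 16, 2002): 98 out of 365
Tax = £2329000 × 3.65% × 98/365 = £22824.2000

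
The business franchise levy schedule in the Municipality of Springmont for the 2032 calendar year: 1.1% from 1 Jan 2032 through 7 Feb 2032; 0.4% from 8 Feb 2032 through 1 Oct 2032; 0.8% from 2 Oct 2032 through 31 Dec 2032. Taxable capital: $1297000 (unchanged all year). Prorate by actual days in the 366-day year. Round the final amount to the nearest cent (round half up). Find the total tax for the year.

1 Jan – 7 Feb 2032: 38 days at 1.1% → $1297000 × 1.1% × 38/366 = $1481.2732
8 Feb – 1 Oct 2032: 237 days at 0.4% → $1297000 × 0.4% × 237/366 = $3359.4426
2 Oct – 31 Dec 2032: 91 days at 0.8% → $1297000 × 0.8% × 91/366 = $2579.8251
Total = $7420.5410

$7420.54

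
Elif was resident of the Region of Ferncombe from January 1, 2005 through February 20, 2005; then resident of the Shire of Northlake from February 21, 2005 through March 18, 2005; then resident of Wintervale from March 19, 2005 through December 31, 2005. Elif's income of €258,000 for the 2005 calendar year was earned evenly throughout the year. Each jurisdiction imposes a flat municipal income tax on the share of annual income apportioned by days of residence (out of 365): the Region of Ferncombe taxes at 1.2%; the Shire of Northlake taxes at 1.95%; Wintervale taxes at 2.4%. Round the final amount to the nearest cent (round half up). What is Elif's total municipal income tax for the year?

The Region of Ferncombe, January 1 – February 20, 2005: 51 days → €258,000 × 1.2% × 51/365 = €432.5918
The Shire of Northlake, February 21 – March 18, 2005: 26 days → €258,000 × 1.95% × 26/365 = €358.3726
Wintervale, March 19 – December 31, 2005: 288 days → €258,000 × 2.4% × 288/365 = €4,885.7425
Total = €5,676.7068

€5,676.71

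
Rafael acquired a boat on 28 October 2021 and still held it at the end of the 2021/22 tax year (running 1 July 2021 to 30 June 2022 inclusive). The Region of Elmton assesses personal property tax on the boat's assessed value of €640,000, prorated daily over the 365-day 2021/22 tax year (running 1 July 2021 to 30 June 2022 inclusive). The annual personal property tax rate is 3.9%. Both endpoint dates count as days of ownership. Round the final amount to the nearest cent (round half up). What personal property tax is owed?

Days held (28 October 2021 – 30 June 2022): 246 out of 365
Tax = €640,000 × 3.9% × 246/365 = €16,822.3562

€16,822.36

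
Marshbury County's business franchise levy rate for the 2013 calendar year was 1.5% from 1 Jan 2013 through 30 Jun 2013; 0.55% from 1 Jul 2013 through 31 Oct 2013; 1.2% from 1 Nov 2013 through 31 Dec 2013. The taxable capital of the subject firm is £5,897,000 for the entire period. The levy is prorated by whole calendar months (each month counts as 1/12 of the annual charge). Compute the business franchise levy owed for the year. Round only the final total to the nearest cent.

£66,832.67

1 Jan – 30 Jun 2013: 6 months at 1.5% → £5,897,000 × 1.5% × 6/12 = £44,227.5000
1 Jul – 31 Oct 2013: 4 months at 0.55% → £5,897,000 × 0.55% × 4/12 = £10,811.1667
1 Nov – 31 Dec 2013: 2 months at 1.2% → £5,897,000 × 1.2% × 2/12 = £11,794.0000
Total = £66,832.6667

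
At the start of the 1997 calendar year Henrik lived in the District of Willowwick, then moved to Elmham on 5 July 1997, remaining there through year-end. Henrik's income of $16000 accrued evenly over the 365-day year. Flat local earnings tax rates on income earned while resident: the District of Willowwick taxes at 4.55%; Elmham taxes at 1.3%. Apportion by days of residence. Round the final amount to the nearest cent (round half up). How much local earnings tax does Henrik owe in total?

$471.56

The District of Willowwick, 1 January – 4 July 1997: 185 days → $16000 × 4.55% × 185/365 = $368.9863
Elmham, 5 July – 31 December 1997: 180 days → $16000 × 1.3% × 180/365 = $102.5753
Total = $471.5616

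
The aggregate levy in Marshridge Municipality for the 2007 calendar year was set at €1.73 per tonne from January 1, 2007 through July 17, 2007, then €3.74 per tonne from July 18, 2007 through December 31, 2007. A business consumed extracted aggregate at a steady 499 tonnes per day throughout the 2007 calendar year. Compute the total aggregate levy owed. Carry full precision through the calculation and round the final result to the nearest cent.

€482,592.88

January 1 – July 17, 2007: 198 days × 499 tonnes/day = 98,802 tonnes at €1.73/tonne → €170,927.46
July 18 – December 31, 2007: 167 days × 499 tonnes/day = 83,333 tonnes at €3.74/tonne → €311,665.42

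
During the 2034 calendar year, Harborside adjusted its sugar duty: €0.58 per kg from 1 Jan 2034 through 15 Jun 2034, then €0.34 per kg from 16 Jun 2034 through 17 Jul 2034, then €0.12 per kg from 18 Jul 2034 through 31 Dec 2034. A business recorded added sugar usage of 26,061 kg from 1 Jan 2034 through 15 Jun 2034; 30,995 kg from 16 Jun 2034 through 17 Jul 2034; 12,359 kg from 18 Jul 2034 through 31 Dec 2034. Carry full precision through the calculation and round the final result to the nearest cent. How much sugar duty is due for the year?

€27,136.76

1 Jan – 15 Jun 2034: 26,061 kg at €0.58/kg → €15,115.38
16 Jun – 17 Jul 2034: 30,995 kg at €0.34/kg → €10,538.30
18 Jul – 31 Dec 2034: 12,359 kg at €0.12/kg → €1,483.08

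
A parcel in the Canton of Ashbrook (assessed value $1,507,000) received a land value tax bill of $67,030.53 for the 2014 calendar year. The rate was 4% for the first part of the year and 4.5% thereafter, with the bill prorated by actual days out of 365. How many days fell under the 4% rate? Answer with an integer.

Let d = days at the first rate; then 365 − d days at the second rate.
$1,507,000 × [4%·d + 4.5%·(365−d)] / 365 = $67,030.53
Solving gives d = 38, so the new rate took effect on 8 February 2014.

38 days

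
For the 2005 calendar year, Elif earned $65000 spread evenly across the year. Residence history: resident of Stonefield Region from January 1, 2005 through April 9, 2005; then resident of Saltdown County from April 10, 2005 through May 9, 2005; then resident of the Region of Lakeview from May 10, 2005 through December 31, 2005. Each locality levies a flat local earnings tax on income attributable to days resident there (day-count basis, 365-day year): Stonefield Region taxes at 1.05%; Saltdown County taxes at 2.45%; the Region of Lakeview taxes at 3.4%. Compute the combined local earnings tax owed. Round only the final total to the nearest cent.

Stonefield Region, January 1 – April 9, 2005: 99 days → $65000 × 1.05% × 99/365 = $185.1164
Saltdown County, April 10 – May 9, 2005: 30 days → $65000 × 2.45% × 30/365 = $130.8904
The Region of Lakeview, May 10 – December 31, 2005: 236 days → $65000 × 3.4% × 236/365 = $1428.9315
Total = $1744.9384

$1744.94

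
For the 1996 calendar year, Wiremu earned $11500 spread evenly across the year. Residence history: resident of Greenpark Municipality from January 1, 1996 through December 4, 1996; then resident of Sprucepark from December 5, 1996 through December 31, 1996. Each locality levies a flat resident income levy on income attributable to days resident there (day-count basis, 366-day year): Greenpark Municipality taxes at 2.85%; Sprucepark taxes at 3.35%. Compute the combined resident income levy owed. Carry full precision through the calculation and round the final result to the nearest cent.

$331.99

Greenpark Municipality, January 1 – December 4, 1996: 339 days → $11500 × 2.85% × 339/366 = $303.5717
Sprucepark, December 5 – December 31, 1996: 27 days → $11500 × 3.35% × 27/366 = $28.4201
Total = $331.9918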